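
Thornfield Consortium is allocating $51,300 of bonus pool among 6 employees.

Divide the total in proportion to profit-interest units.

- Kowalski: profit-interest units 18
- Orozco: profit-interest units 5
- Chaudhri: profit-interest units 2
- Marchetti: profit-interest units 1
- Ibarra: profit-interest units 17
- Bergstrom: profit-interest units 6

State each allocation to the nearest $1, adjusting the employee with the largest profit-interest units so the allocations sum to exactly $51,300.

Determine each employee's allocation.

Sum of profit-interest units: 49.
Proportional shares: Kowalski 18/49 × $51,300 = 18,844.90; Orozco 5/49 × $51,300 = 5,234.69; Chaudhri 2/49 × $51,300 = 2,093.88; Marchetti 1/49 × $51,300 = 1,046.94; Ibarra 17/49 × $51,300 = 17,797.96; Bergstrom 6/49 × $51,300 = 6,281.63.
After rounding ($1): Kowalski $18,845; Orozco $5,235; Chaudhri $2,094; Marchetti $1,047; Ibarra $17,798; Bergstrom $6,282. Sum = $51,301.
Difference $51,300 − $51,301 = −$1 applied to largest profit-interest units (Kowalski): Kowalski becomes $18,844.

Kowalski: $18,844 · Orozco: $5,235 · Chaudhri: $2,094 · Marchetti: $1,047 · Ibarra: $17,798 · Bergstrom: $6,282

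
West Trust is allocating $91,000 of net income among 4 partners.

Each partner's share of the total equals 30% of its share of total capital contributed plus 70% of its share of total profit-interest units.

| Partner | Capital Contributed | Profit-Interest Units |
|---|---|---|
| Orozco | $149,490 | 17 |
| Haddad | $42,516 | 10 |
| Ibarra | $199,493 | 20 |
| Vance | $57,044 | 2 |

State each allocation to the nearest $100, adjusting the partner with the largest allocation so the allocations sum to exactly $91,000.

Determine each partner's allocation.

Totals — capital contributed 448,543, profit-interest units 49.
Blended shares (30% capital contributed + 70% profit-interest units): Orozco 0.3428; Haddad 0.1713; Ibarra 0.4191; Vance 0.0667.
Proportional shares: Orozco 31,198.52; Haddad 15,587.68; Ibarra 38,141.89; Vance 6,071.91.
Rounded to nearest $100: Orozco $31,200; Haddad $15,600; Ibarra $38,100; Vance $6,100. Sum = $91,000.
Sum already equals the total — no adjustment.

Orozco: $31,200; Haddad: $15,600; Ibarra: $38,100; Vance: $6,100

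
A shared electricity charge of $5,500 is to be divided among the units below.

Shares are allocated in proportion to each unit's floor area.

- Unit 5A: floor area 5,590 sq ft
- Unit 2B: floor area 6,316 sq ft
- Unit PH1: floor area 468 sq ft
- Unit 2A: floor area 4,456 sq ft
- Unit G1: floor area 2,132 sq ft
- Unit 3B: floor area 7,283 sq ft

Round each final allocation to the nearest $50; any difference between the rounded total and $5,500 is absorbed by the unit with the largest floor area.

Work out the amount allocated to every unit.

Unit 5A: $1,150 | Unit 2B: $1,300 | Unit PH1: $100 | Unit 2A: $950 | Unit G1: $450 | Unit 3B: $1,550

Total floor area = 5,590 + 6,316 + 468 + 4,456 + 2,132 + 7,283 = 26,245.
Proportional shares: Unit 5A 1,171.46; Unit 2B 1,323.60; Unit PH1 98.08; Unit 2A 933.82; Unit G1 446.79; Unit 3B 1,526.25.
After rounding ($50): Unit 5A $1,150; Unit 2B $1,300; Unit PH1 $100; Unit 2A $950; Unit G1 $450; Unit 3B $1,550. Sum = $5,500.
Sum already equals the total — no adjustment.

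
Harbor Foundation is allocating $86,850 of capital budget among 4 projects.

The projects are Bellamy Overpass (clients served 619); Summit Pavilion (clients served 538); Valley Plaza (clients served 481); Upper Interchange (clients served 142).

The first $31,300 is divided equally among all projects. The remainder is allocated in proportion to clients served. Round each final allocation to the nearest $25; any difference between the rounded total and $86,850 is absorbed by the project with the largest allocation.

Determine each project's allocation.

First tranche $31,300 split equally: $7,825 each.
Remainder $55,550 by clients served (total 1,780): Bellamy Overpass 19,317.67 → $19,325; Summit Pavilion 16,789.83 → $16,800; Valley Plaza 15,010.98 → $15,000; Upper Interchange 4,431.52 → $4,425.
Totals: Bellamy Overpass $7,825 + $19,325 = $27,150; Summit Pavilion $7,825 + $16,800 = $24,625; Valley Plaza $7,825 + $15,000 = $22,825; Upper Interchange $7,825 + $4,425 = $12,250.

Bellamy Overpass: $27,150; Summit Pavilion: $24,625; Valley Plaza: $22,825; Upper Interchange: $12,250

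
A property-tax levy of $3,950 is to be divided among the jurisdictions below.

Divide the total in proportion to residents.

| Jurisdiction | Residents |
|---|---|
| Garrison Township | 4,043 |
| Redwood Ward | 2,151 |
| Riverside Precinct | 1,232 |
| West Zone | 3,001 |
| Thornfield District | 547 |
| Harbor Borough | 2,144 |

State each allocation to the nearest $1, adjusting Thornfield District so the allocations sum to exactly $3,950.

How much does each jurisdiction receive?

Residents total: 13,118.
Unrounded shares: Garrison Township 4,043/13,118 × $3,950 = 1,217.40; Redwood Ward 2,151/13,118 × $3,950 = 647.69; Riverside Precinct 1,232/13,118 × $3,950 = 370.97; West Zone 3,001/13,118 × $3,950 = 903.64; Thornfield District 547/13,118 × $3,950 = 164.71; Harbor Borough 2,144/13,118 × $3,950 = 645.59.
Rounded to nearest $1: Garrison Township $1,217; Redwood Ward $648; Riverside Precinct $371; West Zone $904; Thornfield District $165; Harbor Borough $646. Sum = $3,951.
Difference $3,950 − $3,951 = −$1 applied to Thornfield District: Thornfield District becomes $164.

Garrison Township: $1,217 · Redwood Ward: $648 · Riverside Precinct: $371 · West Zone: $904 · Thornfield District: $164 · Harbor Borough: $646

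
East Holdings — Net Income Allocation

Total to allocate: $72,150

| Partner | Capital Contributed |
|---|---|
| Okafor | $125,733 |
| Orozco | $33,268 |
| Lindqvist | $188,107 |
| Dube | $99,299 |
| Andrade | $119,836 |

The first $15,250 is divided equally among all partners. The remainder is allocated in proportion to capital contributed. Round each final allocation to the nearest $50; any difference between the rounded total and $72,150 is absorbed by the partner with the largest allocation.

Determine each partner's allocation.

Equal tier: $15,250 ÷ 5 = $3,050 apiece.
Remainder $56,900 by capital contributed (total 566,243): Okafor 12,634.52 → $12,650; Orozco 3,343.00 → $3,350; Lindqvist 18,902.29 → $18,900; Dube 9,978.25 → $10,000; Andrade 12,041.95 → $12,050.
Rounding difference −$50 on remainder applied to Lindqvist.
Totals: Okafor $3,050 + $12,650 = $15,700; Orozco $3,050 + $3,350 = $6,400; Lindqvist $3,050 + $18,850 = $21,900; Dube $3,050 + $10,000 = $13,050; Andrade $3,050 + $12,050 = $15,100.

Okafor: $15,700; Orozco: $6,400; Lindqvist: $21,900; Dube: $13,050; Andrade: $15,100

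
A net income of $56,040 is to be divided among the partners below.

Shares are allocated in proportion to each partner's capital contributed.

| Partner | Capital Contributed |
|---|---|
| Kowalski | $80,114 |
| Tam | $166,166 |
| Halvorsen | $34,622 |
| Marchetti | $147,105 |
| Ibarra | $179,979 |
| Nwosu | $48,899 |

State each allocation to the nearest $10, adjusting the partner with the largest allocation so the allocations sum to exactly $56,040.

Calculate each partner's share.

Total capital contributed = 656,885.
Unrounded shares: Kowalski 80,114/656,885 × $56,040 = 6,834.66; Tam 166,166/656,885 × $56,040 = 14,175.91; Halvorsen 34,622/656,885 × $56,040 = 2,953.66; Marchetti 147,105/656,885 × $56,040 = 12,549.78; Ibarra 179,979/656,885 × $56,040 = 15,354.32; Nwosu 48,899/656,885 × $56,040 = 4,171.66.
Rounded to nearest $10: Kowalski $6,830; Tam $14,180; Halvorsen $2,950; Marchetti $12,550; Ibarra $15,350; Nwosu $4,170. Sum = $56,030.
Difference $56,040 − $56,030 = +$10 applied to largest allocation (Ibarra): Ibarra becomes $15,360.

Kowalski: $6,830 · Tam: $14,180 · Halvorsen: $2,950 · Marchetti: $12,550 · Ibarra: $15,360 · Nwosu: $4,170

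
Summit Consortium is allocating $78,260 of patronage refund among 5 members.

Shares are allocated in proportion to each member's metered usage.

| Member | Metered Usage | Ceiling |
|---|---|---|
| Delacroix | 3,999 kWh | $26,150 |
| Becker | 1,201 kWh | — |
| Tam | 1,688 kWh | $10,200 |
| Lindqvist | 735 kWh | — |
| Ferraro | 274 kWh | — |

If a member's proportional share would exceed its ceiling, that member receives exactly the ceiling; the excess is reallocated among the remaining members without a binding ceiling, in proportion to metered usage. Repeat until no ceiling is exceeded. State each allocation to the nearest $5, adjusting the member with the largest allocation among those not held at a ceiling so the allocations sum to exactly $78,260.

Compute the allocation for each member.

Metered usage total: 7,897.
Proportional shares (ignoring caps): Delacroix 39,630.46; Becker 11,902.02; Tam 16,728.24; Lindqvist 7,283.92; Ferraro 2,715.37.
Cap binds for Delacroix ($26,150), Tam ($10,200); residual $41,910 reallocated over remaining metered usage 2,210.
Shares after redistribution: Becker 22,775.52 → $22,775; Lindqvist 13,938.39 → $13,940; Ferraro 5,196.08 → $5,195.

Delacroix: $26,150 | Becker: $22,775 | Tam: $10,200 | Lindqvist: $13,940 | Ferraro: $5,195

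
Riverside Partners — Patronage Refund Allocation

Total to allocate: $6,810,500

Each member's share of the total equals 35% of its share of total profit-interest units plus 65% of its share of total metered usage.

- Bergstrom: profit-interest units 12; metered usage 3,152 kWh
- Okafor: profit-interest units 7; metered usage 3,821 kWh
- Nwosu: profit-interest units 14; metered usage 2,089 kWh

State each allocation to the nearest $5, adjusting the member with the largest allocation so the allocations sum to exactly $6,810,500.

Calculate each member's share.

Bergstrom: $2,406,555 · Okafor: $2,372,205 · Nwosu: $2,031,740

Profit-interest units total 33; metered usage total 9,062.
Composite weights (35% profit-interest units + 65% metered usage): Bergstrom 0.3534; Okafor 0.3483; Nwosu 0.2983.
Unrounded shares: Bergstrom 2,406,556.13; Okafor 2,372,202.55; Nwosu 2,031,741.32.
At nearest $5: Bergstrom $2,406,555; Okafor $2,372,205; Nwosu $2,031,740. Sum = $6,810,500.
Rounded total matches; no reconciliation needed.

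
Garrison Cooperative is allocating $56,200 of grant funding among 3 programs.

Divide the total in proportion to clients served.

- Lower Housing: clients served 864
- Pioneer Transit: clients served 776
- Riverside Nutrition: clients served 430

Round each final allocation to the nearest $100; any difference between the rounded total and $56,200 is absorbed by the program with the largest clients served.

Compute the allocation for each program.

Lower Housing: $23,400 · Pioneer Transit: $21,100 · Riverside Nutrition: $11,700

Combined clients served = 864 + 776 + 430 = 2,070.
Proportional shares: Lower Housing 23,457.39; Pioneer Transit 21,068.21; Riverside Nutrition 11,674.40.
Rounded to nearest $100: Lower Housing $23,500; Pioneer Transit $21,100; Riverside Nutrition $11,700. Sum = $56,300.
Difference $56,200 − $56,300 = −$100 applied to largest clients served (Lower Housing): Lower Housing becomes $23,400.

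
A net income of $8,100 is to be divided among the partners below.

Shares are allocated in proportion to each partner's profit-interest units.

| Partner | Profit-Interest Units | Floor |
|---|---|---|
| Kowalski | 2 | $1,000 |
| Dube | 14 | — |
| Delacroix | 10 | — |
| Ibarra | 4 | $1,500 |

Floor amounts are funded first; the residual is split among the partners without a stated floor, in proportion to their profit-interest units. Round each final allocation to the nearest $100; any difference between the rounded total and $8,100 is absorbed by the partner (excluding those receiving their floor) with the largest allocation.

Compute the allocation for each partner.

Minimums first: Kowalski $1,000; Ibarra $1,500. Remaining pool $5,600.
Remaining pool split over remaining profit-interest units 24: Dube 3,266.67 → $3,300; Delacroix 2,333.33 → $2,300.

Kowalski: $1,000 · Dube: $3,300 · Delacroix: $2,300 · Ibarra: $1,500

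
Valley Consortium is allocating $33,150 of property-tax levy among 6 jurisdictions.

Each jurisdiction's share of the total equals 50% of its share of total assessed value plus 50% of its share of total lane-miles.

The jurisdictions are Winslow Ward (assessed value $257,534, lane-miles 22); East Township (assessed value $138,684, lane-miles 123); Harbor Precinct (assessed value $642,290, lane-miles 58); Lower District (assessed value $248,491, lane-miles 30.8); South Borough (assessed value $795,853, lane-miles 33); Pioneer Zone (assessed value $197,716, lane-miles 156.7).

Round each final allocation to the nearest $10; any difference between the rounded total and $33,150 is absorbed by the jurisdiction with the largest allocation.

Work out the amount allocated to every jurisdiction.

Totals — assessed value 2,280,568, lane-miles 423.5.
Combined weights (50% assessed value + 50% lane-miles): Winslow Ward 0.0824; East Township 0.1756; Harbor Precinct 0.2093; Lower District 0.0908; South Borough 0.2134; Pioneer Zone 0.2284.
Raw shares: Winslow Ward 2,732.78; East Township 5,821.94; Harbor Precinct 6,938.13; Lower District 3,011.47; South Borough 7,075.76; Pioneer Zone 7,569.93.
Rounded to nearest $10: Winslow Ward $2,730; East Township $5,820; Harbor Precinct $6,940; Lower District $3,010; South Borough $7,080; Pioneer Zone $7,570. Sum = $33,150.
No rounding difference to absorb.

Winslow Ward: $2,730 · East Township: $5,820 · Harbor Precinct: $6,940 · Lower District: $3,010 · South Borough: $7,080 · Pioneer Zone: $7,570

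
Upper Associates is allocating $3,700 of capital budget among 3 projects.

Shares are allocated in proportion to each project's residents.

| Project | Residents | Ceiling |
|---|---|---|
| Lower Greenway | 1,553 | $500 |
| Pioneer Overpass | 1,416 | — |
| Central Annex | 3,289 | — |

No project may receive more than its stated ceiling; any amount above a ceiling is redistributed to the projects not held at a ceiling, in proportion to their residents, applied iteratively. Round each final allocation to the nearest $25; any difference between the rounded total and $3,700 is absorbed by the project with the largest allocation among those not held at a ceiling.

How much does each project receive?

Lower Greenway: $500 | Pioneer Overpass: $975 | Central Annex: $2,225

Combined residents = 6,258.
Unconstrained shares: Lower Greenway 918.20; Pioneer Overpass 837.20; Central Annex 1,944.60.
Capped: Lower Greenway ($500); balance $3,200 reallocated over remaining residents 4,705.
Remaining shares: Pioneer Overpass 963.06 → $975; Central Annex 2,236.94 → $2,225.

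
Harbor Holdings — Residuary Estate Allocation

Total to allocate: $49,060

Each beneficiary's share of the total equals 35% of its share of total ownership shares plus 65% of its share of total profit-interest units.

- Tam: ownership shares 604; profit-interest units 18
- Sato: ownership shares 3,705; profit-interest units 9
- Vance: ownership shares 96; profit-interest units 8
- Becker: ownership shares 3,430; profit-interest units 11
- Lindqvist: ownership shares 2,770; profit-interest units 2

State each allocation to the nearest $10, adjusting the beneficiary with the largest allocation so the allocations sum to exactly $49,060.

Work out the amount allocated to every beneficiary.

Ownership shares total 10,605; profit-interest units total 48.
Combined weights (35% ownership shares + 65% profit-interest units): Tam 0.2637; Sato 0.2442; Vance 0.1115; Becker 0.2622; Lindqvist 0.1185.
Pro-rata amounts: Tam 12,936.34; Sato 11,978.11; Vance 5,470.27; Becker 12,861.55; Lindqvist 5,813.73.
At nearest $10: Tam $12,940; Sato $11,980; Vance $5,470; Becker $12,860; Lindqvist $5,810. Sum = $49,060.
No rounding difference to absorb.

Tam: $12,940 · Sato: $11,980 · Vance: $5,470 · Becker: $12,860 · Lindqvist: $5,810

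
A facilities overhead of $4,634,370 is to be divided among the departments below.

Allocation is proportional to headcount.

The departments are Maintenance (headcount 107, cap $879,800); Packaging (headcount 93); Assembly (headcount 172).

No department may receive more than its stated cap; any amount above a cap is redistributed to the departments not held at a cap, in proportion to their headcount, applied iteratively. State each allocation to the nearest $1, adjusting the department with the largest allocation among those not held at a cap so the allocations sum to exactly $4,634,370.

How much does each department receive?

Headcount total: 372.
Pro-rata shares before constraints: Maintenance 1,333,004.27; Packaging 1,158,592.50; Assembly 2,142,773.23.
Held at cap: Maintenance ($879,800); balance $3,754,570 reallocated over remaining headcount 265.
Shares after redistribution: Packaging 1,317,641.55 → $1,317,642; Assembly 2,436,928.45 → $2,436,928.

Maintenance: $879,800; Packaging: $1,317,642; Assembly: $2,436,928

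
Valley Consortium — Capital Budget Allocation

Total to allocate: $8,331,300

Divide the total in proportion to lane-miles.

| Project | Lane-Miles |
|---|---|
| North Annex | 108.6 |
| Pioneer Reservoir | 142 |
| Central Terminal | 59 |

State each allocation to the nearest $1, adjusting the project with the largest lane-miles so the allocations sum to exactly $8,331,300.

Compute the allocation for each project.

Lane-miles total: 108.6 + 142 + 59 = 309.6.
Unrounded shares: North Annex 2,922,413.37; Pioneer Reservoir 3,821,203.49; Central Terminal 1,587,683.14.
Rounded to nearest $1: North Annex $2,922,413; Pioneer Reservoir $3,821,203; Central Terminal $1,587,683. Sum = $8,331,299.
Difference $8,331,300 − $8,331,299 = +$1 applied to largest lane-miles (Pioneer Reservoir): Pioneer Reservoir becomes $3,821,204.

North Annex: $2,922,413 · Pioneer Reservoir: $3,821,204 · Central Terminal: $1,587,683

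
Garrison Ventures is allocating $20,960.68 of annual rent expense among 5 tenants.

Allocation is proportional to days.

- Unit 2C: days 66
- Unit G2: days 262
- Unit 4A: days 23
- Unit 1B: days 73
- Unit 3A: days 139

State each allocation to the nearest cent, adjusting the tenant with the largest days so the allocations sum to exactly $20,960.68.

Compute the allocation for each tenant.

Unit 2C: $2,457.20 | Unit G2: $9,754.35 | Unit 4A: $856.30 | Unit 1B: $2,717.81 | Unit 3A: $5,175.02

Days total: 66 + 262 + 23 + 73 + 139 = 563.
Raw shares: Unit 2C 2,457.2023; Unit G2 9,754.3484; Unit 4A 856.2978; Unit 1B 2,717.8146; Unit 3A 5,175.0169.
Rounded to nearest cent: Unit 2C $2,457.20; Unit G2 $9,754.35; Unit 4A $856.30; Unit 1B $2,717.81; Unit 3A $5,175.02. Sum = $20,960.68.
No rounding difference to absorb.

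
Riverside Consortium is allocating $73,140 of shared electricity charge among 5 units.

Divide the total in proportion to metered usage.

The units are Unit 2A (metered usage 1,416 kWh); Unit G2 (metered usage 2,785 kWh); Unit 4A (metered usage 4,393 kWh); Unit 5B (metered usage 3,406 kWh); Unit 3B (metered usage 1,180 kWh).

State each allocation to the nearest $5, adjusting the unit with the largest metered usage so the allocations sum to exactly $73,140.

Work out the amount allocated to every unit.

Unit 2A: $7,860 · Unit G2: $15,455 · Unit 4A: $24,375 · Unit 5B: $18,900 · Unit 3B: $6,550

Sum of metered usage: 13,180.
Raw shares: Unit 2A 1,416/13,180 × $73,140 = 7,857.83; Unit G2 2,785/13,180 × $73,140 = 15,454.85; Unit 4A 4,393/13,180 × $73,140 = 24,378.15; Unit 5B 3,406/13,180 × $73,140 = 18,900.97; Unit 3B 1,180/13,180 × $73,140 = 6,548.19.
Rounded to nearest $5: Unit 2A $7,860; Unit G2 $15,455; Unit 4A $24,380; Unit 5B $18,900; Unit 3B $6,550. Sum = $73,145.
Difference $73,140 − $73,145 = −$5 applied to largest metered usage (Unit 4A): Unit 4A becomes $24,375.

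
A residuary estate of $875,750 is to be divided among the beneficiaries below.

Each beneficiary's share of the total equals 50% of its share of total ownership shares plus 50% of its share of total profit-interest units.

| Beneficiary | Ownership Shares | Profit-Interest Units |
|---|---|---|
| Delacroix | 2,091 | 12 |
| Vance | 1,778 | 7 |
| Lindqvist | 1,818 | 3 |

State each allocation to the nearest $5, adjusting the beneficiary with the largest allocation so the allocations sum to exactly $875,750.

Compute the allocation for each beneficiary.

Ownership shares total 5,687; profit-interest units total 22.
Composite weights (50% ownership shares + 50% profit-interest units): Delacroix 0.4566; Vance 0.3154; Lindqvist 0.2280.
Pro-rata amounts: Delacroix 399,839.08; Vance 276,222.36; Lindqvist 199,688.56.
At nearest $5: Delacroix $399,840; Vance $276,220; Lindqvist $199,690. Sum = $875,750.
No rounding difference to absorb.

Delacroix: $399,840; Vance: $276,220; Lindqvist: $199,690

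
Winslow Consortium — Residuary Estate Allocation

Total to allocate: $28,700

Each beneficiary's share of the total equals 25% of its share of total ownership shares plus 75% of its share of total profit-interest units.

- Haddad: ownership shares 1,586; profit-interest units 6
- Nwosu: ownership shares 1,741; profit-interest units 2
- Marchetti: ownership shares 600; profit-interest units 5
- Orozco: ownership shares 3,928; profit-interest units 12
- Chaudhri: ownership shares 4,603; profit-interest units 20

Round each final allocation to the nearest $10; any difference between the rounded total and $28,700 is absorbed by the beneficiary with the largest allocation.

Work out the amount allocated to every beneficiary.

Ownership shares total 12,458; profit-interest units total 45.
Composite weights (25% ownership shares + 75% profit-interest units): Haddad 0.1318; Nwosu 0.0683; Marchetti 0.0954; Orozco 0.2788; Chaudhri 0.4257.
Unrounded shares: Haddad 3,783.43; Nwosu 1,959.37; Marchetti 2,737.23; Orozco 8,002.27; Chaudhri 12,217.70.
At nearest $10: Haddad $3,780; Nwosu $1,960; Marchetti $2,740; Orozco $8,000; Chaudhri $12,220. Sum = $28,700.
Rounded total matches; no reconciliation needed.

Haddad: $3,780; Nwosu: $1,960; Marchetti: $2,740; Orozco: $8,000; Chaudhri: $12,220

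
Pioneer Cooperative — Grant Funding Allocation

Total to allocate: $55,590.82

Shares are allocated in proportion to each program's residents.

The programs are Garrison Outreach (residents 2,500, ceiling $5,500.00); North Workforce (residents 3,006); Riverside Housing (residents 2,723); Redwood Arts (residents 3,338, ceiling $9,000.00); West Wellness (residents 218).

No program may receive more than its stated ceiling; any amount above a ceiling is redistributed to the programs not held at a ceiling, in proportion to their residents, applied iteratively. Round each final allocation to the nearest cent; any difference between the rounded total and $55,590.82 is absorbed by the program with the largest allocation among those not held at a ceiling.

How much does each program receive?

Garrison Outreach: $5,500.00 · North Workforce: $20,769.97 · Riverside Housing: $18,814.58 · Redwood Arts: $9,000.00 · West Wellness: $1,506.27

Combined residents = 11,785.
Pro-rata shares before constraints: Garrison Outreach 11,792.7068; North Workforce 14,179.5507; Riverside Housing 12,844.6163; Redwood Arts 15,745.6222; West Wellness 1,028.3240.
Held at cap: Garrison Outreach ($5,500.00), Redwood Arts ($9,000.00); balance $41,090.82 reallocated over remaining residents 5,947.
Shares after redistribution: North Workforce 20,769.9689 → $20,769.97; Riverside Housing 18,814.5793 → $18,814.58; West Wellness 1,506.2719 → $1,506.27.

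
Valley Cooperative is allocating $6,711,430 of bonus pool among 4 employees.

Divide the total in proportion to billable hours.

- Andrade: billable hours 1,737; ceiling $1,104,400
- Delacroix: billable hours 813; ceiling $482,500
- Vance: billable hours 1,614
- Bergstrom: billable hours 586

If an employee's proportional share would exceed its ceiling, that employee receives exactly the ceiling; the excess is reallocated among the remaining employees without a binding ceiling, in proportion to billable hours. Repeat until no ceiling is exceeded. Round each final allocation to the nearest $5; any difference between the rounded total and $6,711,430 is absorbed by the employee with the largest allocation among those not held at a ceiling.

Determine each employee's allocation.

Andrade: $1,104,400; Delacroix: $482,500; Vance: $3,759,540; Bergstrom: $1,364,990

Sum of billable hours: 4,750.
Unconstrained shares: Andrade 2,454,263.98; Delacroix 1,148,714.23; Vance 2,280,473.27; Bergstrom 827,978.52.
Capped: Andrade ($1,104,400), Delacroix ($482,500); residual $5,124,530 reallocated over remaining billable hours 2,200.
Shares after redistribution: Vance 3,759,541.55 → $3,759,540; Bergstrom 1,364,988.45 → $1,364,990.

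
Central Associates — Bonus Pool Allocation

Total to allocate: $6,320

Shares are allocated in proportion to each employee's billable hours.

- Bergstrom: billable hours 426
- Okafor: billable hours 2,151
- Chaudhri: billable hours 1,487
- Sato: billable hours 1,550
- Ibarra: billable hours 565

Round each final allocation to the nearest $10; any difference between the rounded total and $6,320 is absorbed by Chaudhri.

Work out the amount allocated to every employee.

Bergstrom: $440 | Okafor: $2,200 | Chaudhri: $1,510 | Sato: $1,590 | Ibarra: $580

Combined billable hours = 6,179.
Pro-rata amounts: Bergstrom 426/6,179 × $6,320 = 435.72; Okafor 2,151/6,179 × $6,320 = 2,200.08; Chaudhri 1,487/6,179 × $6,320 = 1,520.93; Sato 1,550/6,179 × $6,320 = 1,585.37; Ibarra 565/6,179 × $6,320 = 577.89.
At nearest $10: Bergstrom $440; Okafor $2,200; Chaudhri $1,520; Sato $1,590; Ibarra $580. Sum = $6,330.
Difference $6,320 − $6,330 = −$10 applied to Chaudhri: Chaudhri becomes $1,510.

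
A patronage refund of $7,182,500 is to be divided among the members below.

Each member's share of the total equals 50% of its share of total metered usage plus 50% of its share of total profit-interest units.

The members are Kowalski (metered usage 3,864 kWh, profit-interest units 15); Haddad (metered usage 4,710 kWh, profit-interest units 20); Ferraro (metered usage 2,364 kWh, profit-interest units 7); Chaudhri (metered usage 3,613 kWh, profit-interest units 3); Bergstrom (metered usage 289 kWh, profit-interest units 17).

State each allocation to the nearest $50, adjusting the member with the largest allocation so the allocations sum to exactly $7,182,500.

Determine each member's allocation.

Kowalski: $1,803,950 | Haddad: $2,298,250 | Ferraro: $977,550 | Chaudhri: $1,048,100 | Bergstrom: $1,054,650

Totals — metered usage 14,840, profit-interest units 62.
Combined weights (50% metered usage + 50% profit-interest units): Kowalski 0.2512; Haddad 0.3200; Ferraro 0.1361; Chaudhri 0.1459; Bergstrom 0.1468.
Unrounded shares: Kowalski 1,803,931.00; Haddad 2,298,278.22; Ferraro 977,546.93; Chaudhri 1,048,108.86; Bergstrom 1,054,635.00.
After rounding ($50): Kowalski $1,803,950; Haddad $2,298,300; Ferraro $977,550; Chaudhri $1,048,100; Bergstrom $1,054,650. Sum = $7,182,550.
Difference $7,182,500 − $7,182,550 = −$50 applied to largest allocation (Haddad): Haddad becomes $2,298,250.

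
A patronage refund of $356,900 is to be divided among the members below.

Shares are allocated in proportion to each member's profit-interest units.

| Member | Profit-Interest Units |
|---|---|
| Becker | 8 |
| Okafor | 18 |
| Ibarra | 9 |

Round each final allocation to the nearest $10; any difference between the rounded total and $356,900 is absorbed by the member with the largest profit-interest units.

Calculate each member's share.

Sum of profit-interest units: 8 + 18 + 9 = 35.
Unrounded shares: Becker 81,577.14; Okafor 183,548.57; Ibarra 91,774.29.
At nearest $10: Becker $81,580; Okafor $183,550; Ibarra $91,770. Sum = $356,900.
Sum already equals the total — no adjustment.

Becker: $81,580 | Okafor: $183,550 | Ibarra: $91,770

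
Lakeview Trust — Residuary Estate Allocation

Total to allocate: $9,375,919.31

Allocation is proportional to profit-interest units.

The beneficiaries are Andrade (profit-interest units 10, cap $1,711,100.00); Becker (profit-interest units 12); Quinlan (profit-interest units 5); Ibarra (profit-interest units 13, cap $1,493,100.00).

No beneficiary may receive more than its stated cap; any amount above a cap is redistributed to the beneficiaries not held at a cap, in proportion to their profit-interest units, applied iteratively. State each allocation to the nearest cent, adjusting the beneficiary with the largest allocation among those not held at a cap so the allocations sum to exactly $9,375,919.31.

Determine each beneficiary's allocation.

Total profit-interest units = 40.
Unconstrained shares: Andrade 2,343,979.8275; Becker 2,812,775.7930; Quinlan 1,171,989.9138; Ibarra 3,047,173.7758.
Held at cap: Andrade ($1,711,100.00), Ibarra ($1,493,100.00); balance $6,171,719.31 reallocated over remaining profit-interest units 17.
Remaining shares: Becker 4,356,507.7482 → $4,356,507.75; Quinlan 1,815,211.5618 → $1,815,211.56.

Andrade: $1,711,100.00; Becker: $4,356,507.75; Quinlan: $1,815,211.56; Ibarra: $1,493,100.00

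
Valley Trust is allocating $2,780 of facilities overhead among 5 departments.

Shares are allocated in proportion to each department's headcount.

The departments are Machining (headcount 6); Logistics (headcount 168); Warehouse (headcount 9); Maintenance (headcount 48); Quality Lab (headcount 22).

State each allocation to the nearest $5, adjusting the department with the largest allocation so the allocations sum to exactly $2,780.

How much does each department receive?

Machining: $65 · Logistics: $1,850 · Warehouse: $100 · Maintenance: $525 · Quality Lab: $240

Sum of headcount: 253.
Raw shares: Machining 6/253 × $2,780 = 65.93; Logistics 168/253 × $2,780 = 1,846.01; Warehouse 9/253 × $2,780 = 98.89; Maintenance 48/253 × $2,780 = 527.43; Quality Lab 22/253 × $2,780 = 241.74.
After rounding ($5): Machining $65; Logistics $1,845; Warehouse $100; Maintenance $525; Quality Lab $240. Sum = $2,775.
Difference $2,780 − $2,775 = +$5 applied to largest allocation (Logistics): Logistics becomes $1,850.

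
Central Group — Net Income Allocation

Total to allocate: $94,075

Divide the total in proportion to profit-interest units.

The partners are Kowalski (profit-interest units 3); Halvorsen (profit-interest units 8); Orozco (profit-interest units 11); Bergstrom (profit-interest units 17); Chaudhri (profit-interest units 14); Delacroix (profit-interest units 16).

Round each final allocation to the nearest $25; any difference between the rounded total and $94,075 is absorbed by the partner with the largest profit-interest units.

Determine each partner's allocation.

Total profit-interest units = 69.
Raw shares: Kowalski 3/69 × $94,075 = 4,090.22; Halvorsen 8/69 × $94,075 = 10,907.25; Orozco 11/69 × $94,075 = 14,997.46; Bergstrom 17/69 × $94,075 = 23,177.90; Chaudhri 14/69 × $94,075 = 19,087.68; Delacroix 16/69 × $94,075 = 21,814.49.
Rounded to nearest $25: Kowalski $4,100; Halvorsen $10,900; Orozco $15,000; Bergstrom $23,175; Chaudhri $19,100; Delacroix $21,825. Sum = $94,100.
Difference $94,075 − $94,100 = −$25 applied to largest profit-interest units (Bergstrom): Bergstrom becomes $23,150.

Kowalski: $4,100 | Halvorsen: $10,900 | Orozco: $15,000 | Bergstrom: $23,150 | Chaudhri: $19,100 | Delacroix: $21,825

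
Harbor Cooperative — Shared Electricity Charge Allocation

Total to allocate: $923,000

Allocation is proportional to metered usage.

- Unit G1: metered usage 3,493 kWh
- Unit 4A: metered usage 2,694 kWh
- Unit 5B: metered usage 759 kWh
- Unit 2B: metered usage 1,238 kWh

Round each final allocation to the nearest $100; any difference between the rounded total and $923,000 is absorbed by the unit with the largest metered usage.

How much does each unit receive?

Unit G1: $394,000 | Unit 4A: $303,800 | Unit 5B: $85,600 | Unit 2B: $139,600

Total metered usage = 8,184.
Raw shares: Unit G1 3,493/8,184 × $923,000 = 393,944.16; Unit 4A 2,694/8,184 × $923,000 = 303,832.11; Unit 5B 759/8,184 × $923,000 = 85,600.81; Unit 2B 1,238/8,184 × $923,000 = 139,622.92.
After rounding ($100): Unit G1 $393,900; Unit 4A $303,800; Unit 5B $85,600; Unit 2B $139,600. Sum = $922,900.
Difference $923,000 − $922,900 = +$100 applied to largest metered usage (Unit G1): Unit G1 becomes $394,000.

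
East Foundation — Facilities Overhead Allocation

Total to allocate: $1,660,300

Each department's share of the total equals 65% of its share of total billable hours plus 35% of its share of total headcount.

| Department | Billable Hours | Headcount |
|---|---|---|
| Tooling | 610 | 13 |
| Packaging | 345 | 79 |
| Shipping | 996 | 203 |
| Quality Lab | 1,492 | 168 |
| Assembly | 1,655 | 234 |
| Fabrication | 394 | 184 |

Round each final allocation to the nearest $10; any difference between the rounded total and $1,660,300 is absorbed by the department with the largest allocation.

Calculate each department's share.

Tooling: $128,440 · Packaging: $119,900 · Shipping: $329,620 · Quality Lab: $403,990 · Assembly: $479,560 · Fabrication: $198,790

Billable hours total 5,492; headcount total 881.
Combined weights (65% billable hours + 35% headcount): Tooling 0.0774; Packaging 0.0722; Shipping 0.1985; Quality Lab 0.2433; Assembly 0.2888; Fabrication 0.1197.
Pro-rata amounts: Tooling 128,441.65; Packaging 119,901.73; Shipping 329,615.28; Quality Lab 403,994.92; Assembly 479,558.33; Fabrication 198,788.08.
After rounding ($10): Tooling $128,440; Packaging $119,900; Shipping $329,620; Quality Lab $403,990; Assembly $479,560; Fabrication $198,790. Sum = $1,660,300.
Sum already equals the total — no adjustment.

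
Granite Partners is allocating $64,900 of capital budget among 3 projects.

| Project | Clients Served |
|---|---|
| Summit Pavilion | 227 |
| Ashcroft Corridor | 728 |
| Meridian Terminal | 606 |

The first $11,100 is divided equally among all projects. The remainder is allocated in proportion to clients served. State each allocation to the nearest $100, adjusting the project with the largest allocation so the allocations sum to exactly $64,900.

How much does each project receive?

Equal tier: $11,100 ÷ 3 = $3,700 apiece.
Remainder $53,800 by clients served (total 1,561): Summit Pavilion 7,823.57 → $7,800; Ashcroft Corridor 25,090.58 → $25,100; Meridian Terminal 20,885.84 → $20,900.
Totals: Summit Pavilion $3,700 + $7,800 = $11,500; Ashcroft Corridor $3,700 + $25,100 = $28,800; Meridian Terminal $3,700 + $20,900 = $24,600.

Summit Pavilion: $11,500 · Ashcroft Corridor: $28,800 · Meridian Terminal: $24,600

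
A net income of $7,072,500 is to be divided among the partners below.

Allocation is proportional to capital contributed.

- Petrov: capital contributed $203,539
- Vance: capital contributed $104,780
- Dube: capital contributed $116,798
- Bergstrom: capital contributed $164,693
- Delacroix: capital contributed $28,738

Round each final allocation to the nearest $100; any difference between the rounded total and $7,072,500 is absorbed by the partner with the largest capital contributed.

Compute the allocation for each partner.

Petrov: $2,327,200 | Vance: $1,198,100 | Dube: $1,335,500 | Bergstrom: $1,883,100 | Delacroix: $328,600

Combined capital contributed = 618,548.
Unrounded shares: Petrov 203,539/618,548 × $7,072,500 = 2,327,272.22; Vance 104,780/618,548 × $7,072,500 = 1,198,058.28; Dube 116,798/618,548 × $7,072,500 = 1,335,472.52; Bergstrom 164,693/618,548 × $7,072,500 = 1,883,105.66; Delacroix 28,738/618,548 × $7,072,500 = 328,591.32.
After rounding ($100): Petrov $2,327,300; Vance $1,198,100; Dube $1,335,500; Bergstrom $1,883,100; Delacroix $328,600. Sum = $7,072,600.
Difference $7,072,500 − $7,072,600 = −$100 applied to largest capital contributed (Petrov): Petrov becomes $2,327,200.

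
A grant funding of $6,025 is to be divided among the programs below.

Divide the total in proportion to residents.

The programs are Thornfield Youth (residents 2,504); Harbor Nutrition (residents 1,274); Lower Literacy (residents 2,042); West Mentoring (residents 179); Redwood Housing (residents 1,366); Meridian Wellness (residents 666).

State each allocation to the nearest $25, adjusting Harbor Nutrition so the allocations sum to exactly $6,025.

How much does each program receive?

Total residents = 8,031.
Raw shares: Thornfield Youth 2,504/8,031 × $6,025 = 1,878.55; Harbor Nutrition 1,274/8,031 × $6,025 = 955.78; Lower Literacy 2,042/8,031 × $6,025 = 1,531.94; West Mentoring 179/8,031 × $6,025 = 134.29; Redwood Housing 1,366/8,031 × $6,025 = 1,024.80; Meridian Wellness 666/8,031 × $6,025 = 499.65.
At nearest $25: Thornfield Youth $1,875; Harbor Nutrition $950; Lower Literacy $1,525; West Mentoring $125; Redwood Housing $1,025; Meridian Wellness $500. Sum = $6,000.
Difference $6,025 − $6,000 = +$25 applied to Harbor Nutrition: Harbor Nutrition becomes $975.

Thornfield Youth: $1,875 | Harbor Nutrition: $975 | Lower Literacy: $1,525 | West Mentoring: $125 | Redwood Housing: $1,025 | Meridian Wellness: $500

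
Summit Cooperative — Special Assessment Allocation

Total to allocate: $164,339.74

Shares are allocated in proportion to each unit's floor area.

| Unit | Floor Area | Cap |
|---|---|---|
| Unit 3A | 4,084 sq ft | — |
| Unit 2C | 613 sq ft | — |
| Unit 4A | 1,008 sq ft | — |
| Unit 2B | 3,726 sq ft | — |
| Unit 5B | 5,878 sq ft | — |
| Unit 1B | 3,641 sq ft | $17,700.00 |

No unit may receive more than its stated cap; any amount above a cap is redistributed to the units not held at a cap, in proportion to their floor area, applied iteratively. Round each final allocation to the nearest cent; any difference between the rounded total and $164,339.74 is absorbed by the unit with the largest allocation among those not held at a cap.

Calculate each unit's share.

Sum of floor area: 18,950.
Pro-rata shares before constraints: Unit 3A 35,417.5988; Unit 2C 5,316.1087; Unit 4A 8,741.6600; Unit 2B 32,312.9220; Unit 5B 50,975.6724; Unit 1B 31,575.7780.
Capped: Unit 1B ($17,700.00); balance $146,639.74 reallocated over remaining floor area 15,309.
Redistributed shares: Unit 3A 39,119.2565 → $39,119.26; Unit 2C 5,871.7199 → $5,871.72; Unit 4A 9,655.2915 → $9,655.29; Unit 2B 35,690.0954 → $35,690.10; Unit 5B 56,303.3766 → $56,303.38.
Rounding difference −$0.01 applied to Unit 5B → $56,303.37.

Unit 3A: $39,119.26 · Unit 2C: $5,871.72 · Unit 4A: $9,655.29 · Unit 2B: $35,690.10 · Unit 5B: $56,303.37 · Unit 1B: $17,700.00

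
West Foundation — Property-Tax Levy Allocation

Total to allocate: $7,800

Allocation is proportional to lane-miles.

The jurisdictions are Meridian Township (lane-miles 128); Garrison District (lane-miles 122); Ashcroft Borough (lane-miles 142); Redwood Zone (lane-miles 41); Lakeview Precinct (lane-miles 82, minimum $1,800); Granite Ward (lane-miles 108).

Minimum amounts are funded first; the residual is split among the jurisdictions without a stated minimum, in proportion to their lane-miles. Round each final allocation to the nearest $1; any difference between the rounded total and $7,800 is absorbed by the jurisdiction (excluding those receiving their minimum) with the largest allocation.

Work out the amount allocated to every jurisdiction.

Fund the minimums — Lakeview Precinct $1,800. Balance $6,000.
Balance split over remaining lane-miles 541: Meridian Township 1,419.59 → $1,420; Garrison District 1,353.05 → $1,353; Ashcroft Borough 1,574.86 → $1,575; Redwood Zone 454.71 → $455; Granite Ward 1,197.78 → $1,198.
Rounding difference −$1 applied to Ashcroft Borough → $1,574.

Meridian Township: $1,420 · Garrison District: $1,353 · Ashcroft Borough: $1,574 · Redwood Zone: $455 · Lakeview Precinct: $1,800 · Granite Ward: $1,198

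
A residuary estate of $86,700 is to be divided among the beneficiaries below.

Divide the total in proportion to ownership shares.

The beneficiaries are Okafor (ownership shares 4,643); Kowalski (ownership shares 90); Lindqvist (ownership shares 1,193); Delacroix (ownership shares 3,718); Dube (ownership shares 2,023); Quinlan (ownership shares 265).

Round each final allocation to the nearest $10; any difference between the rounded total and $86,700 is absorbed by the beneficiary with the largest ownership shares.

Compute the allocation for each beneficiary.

Okafor: $33,730 · Kowalski: $650 · Lindqvist: $8,670 · Delacroix: $27,020 · Dube: $14,700 · Quinlan: $1,930

Total ownership shares = 4,643 + 90 + 1,193 + 3,718 + 2,023 + 265 = 11,932.
Unrounded shares: Okafor 33,736.85; Kowalski 653.96; Lindqvist 8,668.55; Delacroix 27,015.64; Dube 14,699.47; Quinlan 1,925.54.
Rounded to nearest $10: Okafor $33,740; Kowalski $650; Lindqvist $8,670; Delacroix $27,020; Dube $14,700; Quinlan $1,930. Sum = $86,710.
Difference $86,700 − $86,710 = −$10 applied to largest ownership shares (Okafor): Okafor becomes $33,730.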